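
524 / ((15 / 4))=2096 / 15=139.73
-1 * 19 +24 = 5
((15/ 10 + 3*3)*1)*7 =147/ 2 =73.50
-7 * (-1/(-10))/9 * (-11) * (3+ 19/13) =2233/585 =3.82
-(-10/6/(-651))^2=-0.00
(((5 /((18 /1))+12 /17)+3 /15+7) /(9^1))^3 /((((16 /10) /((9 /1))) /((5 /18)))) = 1962985296761 /1671020565120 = 1.17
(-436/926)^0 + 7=8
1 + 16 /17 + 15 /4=387 /68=5.69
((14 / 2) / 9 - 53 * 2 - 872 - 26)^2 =81522841 / 81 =1006454.83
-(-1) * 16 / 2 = 8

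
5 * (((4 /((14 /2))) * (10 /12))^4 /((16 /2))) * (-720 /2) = -250000 /21609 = -11.57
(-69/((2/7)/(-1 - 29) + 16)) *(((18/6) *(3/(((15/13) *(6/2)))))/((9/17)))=-1547/73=-21.19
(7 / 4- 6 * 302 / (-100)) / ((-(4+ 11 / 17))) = -33779 / 7900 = -4.28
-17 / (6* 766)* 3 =-17 / 1532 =-0.01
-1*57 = -57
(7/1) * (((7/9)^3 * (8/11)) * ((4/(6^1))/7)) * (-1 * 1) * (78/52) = -2744/8019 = -0.34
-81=-81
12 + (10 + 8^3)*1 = 534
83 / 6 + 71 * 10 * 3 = 12863 / 6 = 2143.83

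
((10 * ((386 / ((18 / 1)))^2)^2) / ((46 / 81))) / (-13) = -6937440005 / 24219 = -286446.18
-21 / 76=-0.28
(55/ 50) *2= 11/ 5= 2.20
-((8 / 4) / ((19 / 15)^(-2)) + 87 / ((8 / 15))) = -299401 / 1800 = -166.33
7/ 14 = 1/ 2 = 0.50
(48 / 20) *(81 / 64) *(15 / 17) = 729 / 272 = 2.68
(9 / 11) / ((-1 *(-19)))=9 / 209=0.04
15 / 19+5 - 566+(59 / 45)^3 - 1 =-967763674 / 1731375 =-558.96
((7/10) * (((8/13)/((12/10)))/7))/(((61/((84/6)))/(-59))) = -1652/2379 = -0.69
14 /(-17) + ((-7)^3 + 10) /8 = -5773 /136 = -42.45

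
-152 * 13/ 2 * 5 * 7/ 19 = -1820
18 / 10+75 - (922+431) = -6381 / 5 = -1276.20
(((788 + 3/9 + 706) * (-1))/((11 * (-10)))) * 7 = 31381/330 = 95.09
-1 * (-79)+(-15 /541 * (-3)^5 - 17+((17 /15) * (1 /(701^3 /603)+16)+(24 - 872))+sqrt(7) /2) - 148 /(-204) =-12045211728721213 /15840549564485+sqrt(7) /2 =-759.08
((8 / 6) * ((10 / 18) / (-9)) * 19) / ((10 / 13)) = -494 / 243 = -2.03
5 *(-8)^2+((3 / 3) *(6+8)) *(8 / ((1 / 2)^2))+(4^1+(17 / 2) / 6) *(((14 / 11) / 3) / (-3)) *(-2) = 228551 / 297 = 769.53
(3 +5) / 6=4 / 3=1.33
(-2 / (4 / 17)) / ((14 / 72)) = -43.71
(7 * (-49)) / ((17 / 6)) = -2058 / 17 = -121.06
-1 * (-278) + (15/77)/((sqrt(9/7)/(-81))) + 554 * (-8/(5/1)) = -3042/5 - 405 * sqrt(7)/77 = -622.32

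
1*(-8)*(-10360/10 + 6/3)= 8272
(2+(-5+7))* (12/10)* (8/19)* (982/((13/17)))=3205248/1235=2595.34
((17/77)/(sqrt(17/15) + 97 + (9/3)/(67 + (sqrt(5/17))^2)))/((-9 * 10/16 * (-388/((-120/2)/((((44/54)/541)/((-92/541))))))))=423968238720/60029985432109 - 26477568 * sqrt(255)/5457271402919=0.01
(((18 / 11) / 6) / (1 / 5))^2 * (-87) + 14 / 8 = -77453 / 484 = -160.03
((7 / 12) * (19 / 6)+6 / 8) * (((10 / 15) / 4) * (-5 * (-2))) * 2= 935 / 108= 8.66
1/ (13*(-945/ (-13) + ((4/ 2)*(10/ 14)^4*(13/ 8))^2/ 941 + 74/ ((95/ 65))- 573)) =-1649102033264/ 9640287001226545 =-0.00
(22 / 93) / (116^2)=11 / 625704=0.00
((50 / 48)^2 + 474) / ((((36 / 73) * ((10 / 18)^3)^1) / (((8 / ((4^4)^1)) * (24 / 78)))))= 179787393 / 3328000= 54.02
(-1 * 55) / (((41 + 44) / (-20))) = 220 / 17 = 12.94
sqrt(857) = 29.27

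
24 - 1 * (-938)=962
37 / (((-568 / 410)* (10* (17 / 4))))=-1517 / 2414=-0.63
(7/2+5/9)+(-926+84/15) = -82471/90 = -916.34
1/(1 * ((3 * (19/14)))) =14/57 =0.25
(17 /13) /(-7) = -17 /91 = -0.19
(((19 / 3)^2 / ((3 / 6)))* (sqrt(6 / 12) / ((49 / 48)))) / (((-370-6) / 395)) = -285190* sqrt(2) / 6909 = -58.38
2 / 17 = 0.12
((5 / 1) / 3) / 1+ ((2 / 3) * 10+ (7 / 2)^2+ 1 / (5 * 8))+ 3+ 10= 4033 / 120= 33.61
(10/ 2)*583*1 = 2915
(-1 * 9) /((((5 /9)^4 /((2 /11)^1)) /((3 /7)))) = -354294 /48125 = -7.36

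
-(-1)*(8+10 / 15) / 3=26 / 9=2.89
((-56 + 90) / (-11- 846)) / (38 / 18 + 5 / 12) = -1224 / 77987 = -0.02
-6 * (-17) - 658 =-556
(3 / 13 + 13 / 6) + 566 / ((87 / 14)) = 211447 / 2262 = 93.48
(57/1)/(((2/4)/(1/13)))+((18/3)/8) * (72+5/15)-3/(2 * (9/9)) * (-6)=3745/52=72.02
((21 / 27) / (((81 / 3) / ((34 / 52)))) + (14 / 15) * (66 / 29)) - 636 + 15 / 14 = -2028954251 / 3206385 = -632.79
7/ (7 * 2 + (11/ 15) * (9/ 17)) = 595/ 1223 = 0.49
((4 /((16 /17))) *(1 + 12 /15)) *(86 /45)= 731 /50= 14.62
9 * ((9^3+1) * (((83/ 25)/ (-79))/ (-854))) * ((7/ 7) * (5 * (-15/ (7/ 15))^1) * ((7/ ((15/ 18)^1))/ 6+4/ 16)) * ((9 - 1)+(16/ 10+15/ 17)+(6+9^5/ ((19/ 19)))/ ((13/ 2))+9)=-81471516125373/ 104369902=-780603.55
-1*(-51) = 51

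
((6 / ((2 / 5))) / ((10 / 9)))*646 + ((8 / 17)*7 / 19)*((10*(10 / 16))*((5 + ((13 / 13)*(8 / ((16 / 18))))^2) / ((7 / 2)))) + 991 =3145576 / 323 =9738.63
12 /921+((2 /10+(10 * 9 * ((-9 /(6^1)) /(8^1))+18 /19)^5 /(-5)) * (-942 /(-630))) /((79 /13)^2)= 677485157538596273072123 /81614965464246681600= 8300.99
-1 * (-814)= 814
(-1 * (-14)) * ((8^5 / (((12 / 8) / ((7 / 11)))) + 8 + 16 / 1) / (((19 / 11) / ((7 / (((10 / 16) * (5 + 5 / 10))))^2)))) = 80703279104 / 172425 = 468048.60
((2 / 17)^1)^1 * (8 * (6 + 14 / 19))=2048 / 323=6.34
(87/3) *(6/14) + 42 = 381/7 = 54.43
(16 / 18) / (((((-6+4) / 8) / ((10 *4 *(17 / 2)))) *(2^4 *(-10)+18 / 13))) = 70720 / 9279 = 7.62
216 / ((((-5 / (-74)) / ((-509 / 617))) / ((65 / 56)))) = -13220766 / 4319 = -3061.07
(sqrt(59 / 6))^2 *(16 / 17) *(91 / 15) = 42952 / 765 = 56.15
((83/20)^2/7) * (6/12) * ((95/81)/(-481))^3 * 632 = -18664402145/1655954185135068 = -0.00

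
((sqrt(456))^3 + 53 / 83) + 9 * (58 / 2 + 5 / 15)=21965 / 83 + 912 * sqrt(114)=10002.13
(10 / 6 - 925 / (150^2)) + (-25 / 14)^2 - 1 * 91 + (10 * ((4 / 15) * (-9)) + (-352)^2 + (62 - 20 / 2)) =1365400103 / 11025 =123845.81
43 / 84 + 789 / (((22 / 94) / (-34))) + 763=-105203563 / 924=-113856.67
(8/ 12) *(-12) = -8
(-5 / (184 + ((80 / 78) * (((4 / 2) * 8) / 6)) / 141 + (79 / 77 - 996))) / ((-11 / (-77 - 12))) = 10277631 / 206026105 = 0.05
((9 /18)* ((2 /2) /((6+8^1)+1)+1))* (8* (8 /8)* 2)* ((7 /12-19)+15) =-1312 /45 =-29.16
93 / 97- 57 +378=31230 / 97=321.96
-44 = -44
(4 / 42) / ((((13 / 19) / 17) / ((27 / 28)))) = 2907 / 1274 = 2.28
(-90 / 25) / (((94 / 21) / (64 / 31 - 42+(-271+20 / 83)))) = 151089813 / 604655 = 249.88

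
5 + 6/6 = 6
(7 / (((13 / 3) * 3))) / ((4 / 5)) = 35 / 52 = 0.67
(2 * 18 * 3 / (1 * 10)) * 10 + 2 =110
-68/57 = -1.19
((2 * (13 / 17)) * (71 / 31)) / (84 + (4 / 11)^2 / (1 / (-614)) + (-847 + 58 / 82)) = -352231 / 84816961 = -0.00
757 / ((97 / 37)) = 28009 / 97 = 288.75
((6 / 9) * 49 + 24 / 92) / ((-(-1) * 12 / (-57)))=-10792 / 69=-156.41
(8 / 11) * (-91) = -728 / 11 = -66.18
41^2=1681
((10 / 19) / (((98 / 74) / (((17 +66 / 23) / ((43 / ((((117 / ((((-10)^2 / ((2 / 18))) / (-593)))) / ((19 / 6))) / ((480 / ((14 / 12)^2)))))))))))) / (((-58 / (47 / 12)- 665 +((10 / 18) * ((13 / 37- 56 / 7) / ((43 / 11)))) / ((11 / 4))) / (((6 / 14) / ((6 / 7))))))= 226681225459 / 24325658533548800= 0.00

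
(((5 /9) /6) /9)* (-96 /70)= -8 /567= -0.01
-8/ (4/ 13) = -26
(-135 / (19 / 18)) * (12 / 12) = -2430 / 19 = -127.89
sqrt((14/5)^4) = 196/25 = 7.84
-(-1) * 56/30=28/15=1.87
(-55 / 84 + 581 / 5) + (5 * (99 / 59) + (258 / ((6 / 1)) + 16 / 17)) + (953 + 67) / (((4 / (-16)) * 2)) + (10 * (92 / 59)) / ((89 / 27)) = -70012568317 / 37492140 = -1867.39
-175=-175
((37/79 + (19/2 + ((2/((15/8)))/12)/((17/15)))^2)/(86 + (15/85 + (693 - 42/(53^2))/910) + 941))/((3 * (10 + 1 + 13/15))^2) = 69193086251575/977528546493256152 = 0.00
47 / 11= 4.27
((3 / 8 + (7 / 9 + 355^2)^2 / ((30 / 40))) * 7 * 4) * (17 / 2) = 4898924331256543 / 972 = 5040045608288.62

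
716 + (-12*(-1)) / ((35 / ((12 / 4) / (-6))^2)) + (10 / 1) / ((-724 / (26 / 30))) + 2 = 27293983 / 38010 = 718.07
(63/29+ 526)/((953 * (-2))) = -0.28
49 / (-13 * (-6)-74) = 49 / 4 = 12.25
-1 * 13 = -13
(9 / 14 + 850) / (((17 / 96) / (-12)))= -6859584 / 119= -57643.56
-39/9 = -13/3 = -4.33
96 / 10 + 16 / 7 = 416 / 35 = 11.89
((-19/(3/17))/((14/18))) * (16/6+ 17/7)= -34561/49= -705.33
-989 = -989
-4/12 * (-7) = 7/3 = 2.33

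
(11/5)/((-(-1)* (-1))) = -11/5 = -2.20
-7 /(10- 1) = -7 /9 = -0.78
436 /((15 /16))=6976 /15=465.07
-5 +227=222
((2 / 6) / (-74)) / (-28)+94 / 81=194795 / 167832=1.16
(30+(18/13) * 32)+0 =74.31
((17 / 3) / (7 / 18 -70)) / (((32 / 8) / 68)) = -1734 / 1253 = -1.38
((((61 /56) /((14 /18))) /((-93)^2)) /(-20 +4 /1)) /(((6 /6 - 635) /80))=305 /238835408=0.00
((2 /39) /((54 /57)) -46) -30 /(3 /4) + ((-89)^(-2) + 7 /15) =-1188274981 /13901355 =-85.48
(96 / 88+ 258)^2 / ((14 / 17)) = 69041250 / 847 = 81512.69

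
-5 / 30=-1 / 6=-0.17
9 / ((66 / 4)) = 0.55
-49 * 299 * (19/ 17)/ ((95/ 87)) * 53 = -67555761/ 85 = -794773.66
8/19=0.42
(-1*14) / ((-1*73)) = 14 / 73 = 0.19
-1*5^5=-3125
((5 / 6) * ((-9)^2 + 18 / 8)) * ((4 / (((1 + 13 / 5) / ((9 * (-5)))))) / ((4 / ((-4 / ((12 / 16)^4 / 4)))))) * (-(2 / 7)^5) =-37888000 / 453789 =-83.49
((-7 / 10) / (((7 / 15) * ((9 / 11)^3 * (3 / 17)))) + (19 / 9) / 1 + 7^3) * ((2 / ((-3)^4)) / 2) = 480545 / 118098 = 4.07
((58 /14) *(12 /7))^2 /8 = 15138 /2401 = 6.30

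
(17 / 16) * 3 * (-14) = -44.62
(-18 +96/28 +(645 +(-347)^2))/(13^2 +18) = 847276/1309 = 647.27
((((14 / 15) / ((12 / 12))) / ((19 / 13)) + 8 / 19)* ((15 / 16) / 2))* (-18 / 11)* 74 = -50283 / 836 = -60.15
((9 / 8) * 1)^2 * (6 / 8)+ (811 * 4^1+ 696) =1008883 / 256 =3940.95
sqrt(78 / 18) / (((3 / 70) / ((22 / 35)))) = 44 * sqrt(39) / 9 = 30.53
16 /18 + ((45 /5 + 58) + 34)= 917 /9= 101.89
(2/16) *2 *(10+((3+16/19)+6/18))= 202/57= 3.54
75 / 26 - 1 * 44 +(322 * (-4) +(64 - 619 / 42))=-1279.85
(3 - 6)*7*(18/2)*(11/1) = -2079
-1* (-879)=879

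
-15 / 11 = -1.36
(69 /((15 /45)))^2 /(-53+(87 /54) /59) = -45505638 /56257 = -808.89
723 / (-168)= -4.30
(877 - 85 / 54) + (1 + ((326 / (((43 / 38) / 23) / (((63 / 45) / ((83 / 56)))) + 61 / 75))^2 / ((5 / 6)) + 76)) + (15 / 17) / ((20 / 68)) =4572542068361425633817 / 26703257076523926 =171235.37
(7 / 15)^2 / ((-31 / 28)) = -1372 / 6975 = -0.20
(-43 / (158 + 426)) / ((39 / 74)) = -1591 / 11388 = -0.14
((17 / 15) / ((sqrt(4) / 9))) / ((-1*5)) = -51 / 50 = -1.02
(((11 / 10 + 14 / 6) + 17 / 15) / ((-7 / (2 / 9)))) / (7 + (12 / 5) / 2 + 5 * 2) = -137 / 17199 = -0.01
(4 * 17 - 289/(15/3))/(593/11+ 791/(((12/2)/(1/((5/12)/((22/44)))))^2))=935/7842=0.12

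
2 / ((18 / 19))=19 / 9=2.11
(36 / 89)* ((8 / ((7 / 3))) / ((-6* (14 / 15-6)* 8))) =0.01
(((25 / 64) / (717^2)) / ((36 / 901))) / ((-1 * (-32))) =22525 / 37902753792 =0.00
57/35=1.63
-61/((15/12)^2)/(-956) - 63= -376181/5975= -62.96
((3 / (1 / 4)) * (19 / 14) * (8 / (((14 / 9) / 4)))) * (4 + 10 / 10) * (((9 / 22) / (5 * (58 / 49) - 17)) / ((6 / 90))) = -1846800 / 1991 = -927.57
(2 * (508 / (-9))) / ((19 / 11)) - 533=-102319 / 171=-598.36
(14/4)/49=1/14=0.07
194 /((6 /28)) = 2716 /3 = 905.33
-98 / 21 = -4.67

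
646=646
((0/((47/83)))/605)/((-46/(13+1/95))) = 0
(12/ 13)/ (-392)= -3/ 1274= -0.00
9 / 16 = 0.56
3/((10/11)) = 33/10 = 3.30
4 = 4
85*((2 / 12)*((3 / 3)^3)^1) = 85 / 6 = 14.17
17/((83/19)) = 323/83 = 3.89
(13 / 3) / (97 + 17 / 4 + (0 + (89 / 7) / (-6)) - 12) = 28 / 563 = 0.05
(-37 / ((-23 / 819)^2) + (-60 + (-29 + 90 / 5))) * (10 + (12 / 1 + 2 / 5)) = -1052491.57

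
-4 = -4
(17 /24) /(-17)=-1 /24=-0.04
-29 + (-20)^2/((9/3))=313/3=104.33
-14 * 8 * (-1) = 112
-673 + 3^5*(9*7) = 14636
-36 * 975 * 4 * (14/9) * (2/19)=-436800/19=-22989.47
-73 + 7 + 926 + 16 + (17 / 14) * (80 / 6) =892.19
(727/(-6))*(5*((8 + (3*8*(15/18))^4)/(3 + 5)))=-24234545/2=-12117272.50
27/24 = 9/8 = 1.12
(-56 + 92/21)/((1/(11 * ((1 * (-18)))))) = 71544/7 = 10220.57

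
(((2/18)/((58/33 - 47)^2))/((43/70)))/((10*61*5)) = 0.00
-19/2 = -9.50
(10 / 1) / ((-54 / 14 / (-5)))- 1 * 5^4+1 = -16498 / 27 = -611.04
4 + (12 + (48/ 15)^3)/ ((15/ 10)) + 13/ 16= 207947/ 6000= 34.66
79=79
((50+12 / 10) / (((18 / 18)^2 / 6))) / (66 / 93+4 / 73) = 1737984 / 4325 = 401.85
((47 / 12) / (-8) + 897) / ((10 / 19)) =327047 / 192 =1703.37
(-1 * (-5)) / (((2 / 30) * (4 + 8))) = 25 / 4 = 6.25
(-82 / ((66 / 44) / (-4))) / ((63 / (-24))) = -5248 / 63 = -83.30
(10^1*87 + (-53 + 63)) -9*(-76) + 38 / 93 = 1564.41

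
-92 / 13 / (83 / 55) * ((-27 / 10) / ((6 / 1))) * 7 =15939 / 1079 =14.77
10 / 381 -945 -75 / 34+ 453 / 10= -29207372 / 32385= -901.88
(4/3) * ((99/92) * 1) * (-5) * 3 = -495/23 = -21.52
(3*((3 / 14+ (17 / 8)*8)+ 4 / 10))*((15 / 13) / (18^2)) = 137 / 728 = 0.19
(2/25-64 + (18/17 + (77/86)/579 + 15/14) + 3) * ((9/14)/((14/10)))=-6531537471/241957345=-26.99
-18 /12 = -3 /2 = -1.50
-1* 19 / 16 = -19 / 16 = -1.19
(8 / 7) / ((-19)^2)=8 / 2527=0.00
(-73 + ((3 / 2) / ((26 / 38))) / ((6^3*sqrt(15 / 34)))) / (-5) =14.60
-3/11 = -0.27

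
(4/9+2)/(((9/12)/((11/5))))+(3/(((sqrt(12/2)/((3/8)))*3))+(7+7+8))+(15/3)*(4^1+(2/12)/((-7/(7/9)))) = sqrt(6)/16+4417/90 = 49.23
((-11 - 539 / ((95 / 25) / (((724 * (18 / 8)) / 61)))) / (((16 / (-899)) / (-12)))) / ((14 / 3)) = -4452987033 / 8113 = -548870.58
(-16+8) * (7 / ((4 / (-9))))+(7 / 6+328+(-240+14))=1375 / 6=229.17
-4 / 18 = -2 / 9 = -0.22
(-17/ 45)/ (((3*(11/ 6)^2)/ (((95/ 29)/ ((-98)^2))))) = -323/ 25275327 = -0.00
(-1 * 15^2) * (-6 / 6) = 225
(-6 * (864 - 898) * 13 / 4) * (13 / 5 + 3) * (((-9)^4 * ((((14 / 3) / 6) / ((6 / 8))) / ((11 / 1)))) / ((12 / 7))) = 73680516 / 55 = 1339645.75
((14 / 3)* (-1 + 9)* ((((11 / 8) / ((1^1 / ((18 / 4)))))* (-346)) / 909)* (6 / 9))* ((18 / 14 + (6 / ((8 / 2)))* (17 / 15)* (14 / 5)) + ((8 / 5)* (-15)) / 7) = -3486296 / 22725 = -153.41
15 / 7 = 2.14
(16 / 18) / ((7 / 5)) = 40 / 63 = 0.63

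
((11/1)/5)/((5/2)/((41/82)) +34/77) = 847/2095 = 0.40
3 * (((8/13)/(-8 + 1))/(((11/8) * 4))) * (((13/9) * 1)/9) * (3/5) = -16/3465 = -0.00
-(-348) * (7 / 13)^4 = 835548 / 28561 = 29.25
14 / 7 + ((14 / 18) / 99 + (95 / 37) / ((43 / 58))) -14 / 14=6338128 / 1417581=4.47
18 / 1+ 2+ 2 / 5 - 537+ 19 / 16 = -41233 / 80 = -515.41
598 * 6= 3588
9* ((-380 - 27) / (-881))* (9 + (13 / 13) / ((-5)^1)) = 161172 / 4405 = 36.59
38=38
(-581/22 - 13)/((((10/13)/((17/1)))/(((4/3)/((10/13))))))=-830297/550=-1509.63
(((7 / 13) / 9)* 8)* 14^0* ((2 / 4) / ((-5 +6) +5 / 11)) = 77 / 468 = 0.16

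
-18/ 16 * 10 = -45/ 4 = -11.25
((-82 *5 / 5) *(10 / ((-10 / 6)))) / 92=123 / 23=5.35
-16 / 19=-0.84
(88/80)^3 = 1331/1000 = 1.33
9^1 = 9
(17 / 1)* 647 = 10999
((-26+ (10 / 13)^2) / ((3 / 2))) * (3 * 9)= -77292 / 169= -457.35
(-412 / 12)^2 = 10609 / 9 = 1178.78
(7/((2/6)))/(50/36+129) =378/2347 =0.16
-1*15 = -15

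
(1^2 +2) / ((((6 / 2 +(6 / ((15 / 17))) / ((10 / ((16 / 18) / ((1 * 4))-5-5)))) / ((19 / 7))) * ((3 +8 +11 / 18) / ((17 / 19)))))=-206550 / 1201123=-0.17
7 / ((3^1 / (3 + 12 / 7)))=11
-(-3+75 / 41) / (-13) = -48 / 533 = -0.09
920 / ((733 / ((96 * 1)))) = 88320 / 733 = 120.49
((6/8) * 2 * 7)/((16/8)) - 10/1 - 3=-31/4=-7.75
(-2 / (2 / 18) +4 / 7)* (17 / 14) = -1037 / 49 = -21.16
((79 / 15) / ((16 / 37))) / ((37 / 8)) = 79 / 30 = 2.63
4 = 4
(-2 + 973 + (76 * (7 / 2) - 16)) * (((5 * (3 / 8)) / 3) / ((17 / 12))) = 18315 / 34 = 538.68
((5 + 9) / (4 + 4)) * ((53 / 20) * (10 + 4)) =2597 / 40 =64.92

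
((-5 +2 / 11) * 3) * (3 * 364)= -15784.36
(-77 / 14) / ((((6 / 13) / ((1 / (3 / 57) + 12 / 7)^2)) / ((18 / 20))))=-1803945 / 392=-4601.90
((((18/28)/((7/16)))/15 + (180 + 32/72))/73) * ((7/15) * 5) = 398096/68985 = 5.77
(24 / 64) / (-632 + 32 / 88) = -11 / 18528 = -0.00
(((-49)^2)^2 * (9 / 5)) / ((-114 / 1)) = -17294403 / 190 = -91023.17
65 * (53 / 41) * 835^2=2401940125 / 41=58583905.49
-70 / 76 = -35 / 38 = -0.92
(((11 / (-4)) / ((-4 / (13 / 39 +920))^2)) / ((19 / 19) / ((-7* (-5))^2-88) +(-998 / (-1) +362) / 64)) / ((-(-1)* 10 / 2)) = -31780791449 / 23195760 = -1370.11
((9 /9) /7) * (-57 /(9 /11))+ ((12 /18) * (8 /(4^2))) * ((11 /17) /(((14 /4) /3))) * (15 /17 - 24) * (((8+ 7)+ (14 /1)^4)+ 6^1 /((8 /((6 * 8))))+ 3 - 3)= -997817447 /6069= -164412.17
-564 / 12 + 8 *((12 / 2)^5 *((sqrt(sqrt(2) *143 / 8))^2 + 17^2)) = 19550625.23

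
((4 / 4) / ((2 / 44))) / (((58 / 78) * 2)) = 429 / 29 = 14.79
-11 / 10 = -1.10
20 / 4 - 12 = -7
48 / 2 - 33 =-9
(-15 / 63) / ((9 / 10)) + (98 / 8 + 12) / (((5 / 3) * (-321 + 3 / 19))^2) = -20638501787 / 78038553600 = -0.26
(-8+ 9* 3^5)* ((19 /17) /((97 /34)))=82802 /97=853.63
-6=-6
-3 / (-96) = 1 / 32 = 0.03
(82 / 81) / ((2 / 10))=410 / 81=5.06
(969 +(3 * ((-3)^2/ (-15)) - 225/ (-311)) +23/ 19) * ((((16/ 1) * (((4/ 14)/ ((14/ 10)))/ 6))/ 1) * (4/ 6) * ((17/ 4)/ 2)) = 747.18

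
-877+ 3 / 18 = -876.83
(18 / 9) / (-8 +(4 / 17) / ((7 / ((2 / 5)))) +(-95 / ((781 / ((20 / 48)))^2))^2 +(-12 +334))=9180706025064752640 / 1441432564970623612003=0.01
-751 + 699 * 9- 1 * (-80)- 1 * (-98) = 5718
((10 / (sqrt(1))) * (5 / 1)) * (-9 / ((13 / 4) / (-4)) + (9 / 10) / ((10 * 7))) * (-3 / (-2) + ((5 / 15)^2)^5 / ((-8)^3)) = 831.73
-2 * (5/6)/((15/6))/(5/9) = -6/5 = -1.20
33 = 33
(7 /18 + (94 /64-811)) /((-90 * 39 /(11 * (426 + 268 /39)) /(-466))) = -5041501870339 /9856080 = -511511.87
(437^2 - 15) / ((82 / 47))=109449.24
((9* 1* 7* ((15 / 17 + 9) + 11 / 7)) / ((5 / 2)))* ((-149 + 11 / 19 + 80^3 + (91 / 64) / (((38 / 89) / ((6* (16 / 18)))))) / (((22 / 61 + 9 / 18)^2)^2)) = 17619725845383414308 / 65434753125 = 269271679.10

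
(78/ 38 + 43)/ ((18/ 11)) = 4708/ 171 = 27.53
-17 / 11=-1.55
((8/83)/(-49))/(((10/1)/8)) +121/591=2441623/12017985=0.20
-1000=-1000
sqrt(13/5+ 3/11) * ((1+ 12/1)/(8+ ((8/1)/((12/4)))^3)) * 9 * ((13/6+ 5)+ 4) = 5427 * sqrt(8690)/6160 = 82.13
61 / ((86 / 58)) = 1769 / 43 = 41.14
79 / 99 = 0.80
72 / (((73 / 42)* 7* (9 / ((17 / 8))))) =102 / 73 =1.40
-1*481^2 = -231361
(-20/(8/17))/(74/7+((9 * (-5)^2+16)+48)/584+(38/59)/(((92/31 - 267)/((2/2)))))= -83901652100/21841776021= -3.84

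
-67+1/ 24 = -1607/ 24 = -66.96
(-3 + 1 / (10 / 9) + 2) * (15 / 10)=-3 / 20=-0.15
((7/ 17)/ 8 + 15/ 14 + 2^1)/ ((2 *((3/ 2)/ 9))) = 8919/ 952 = 9.37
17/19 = 0.89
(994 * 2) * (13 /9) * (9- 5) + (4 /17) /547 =961293460 /83691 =11486.22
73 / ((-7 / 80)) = -5840 / 7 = -834.29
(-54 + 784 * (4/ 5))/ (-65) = -2866/ 325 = -8.82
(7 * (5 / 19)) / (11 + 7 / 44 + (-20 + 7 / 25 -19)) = -5500 / 82289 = -0.07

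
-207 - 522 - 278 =-1007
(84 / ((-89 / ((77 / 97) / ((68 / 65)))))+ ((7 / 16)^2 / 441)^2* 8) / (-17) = 69742486199 / 1655520436224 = 0.04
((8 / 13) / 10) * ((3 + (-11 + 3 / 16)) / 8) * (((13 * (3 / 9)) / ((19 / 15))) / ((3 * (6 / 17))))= -2125 / 10944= -0.19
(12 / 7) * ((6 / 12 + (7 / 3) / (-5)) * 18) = 36 / 35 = 1.03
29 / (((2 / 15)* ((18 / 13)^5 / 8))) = 53837485 / 157464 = 341.90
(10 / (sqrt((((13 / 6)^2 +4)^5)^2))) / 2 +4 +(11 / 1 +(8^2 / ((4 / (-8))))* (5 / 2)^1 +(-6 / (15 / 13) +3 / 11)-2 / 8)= -205000160329687927 / 660913112814460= -310.18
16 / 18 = 8 / 9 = 0.89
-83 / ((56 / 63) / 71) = -53037 / 8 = -6629.62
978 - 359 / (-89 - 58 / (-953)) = 83236429 / 84759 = 982.04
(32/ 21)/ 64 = 1/ 42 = 0.02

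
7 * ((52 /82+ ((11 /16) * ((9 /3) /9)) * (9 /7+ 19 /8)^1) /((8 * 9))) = 162343 /1133568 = 0.14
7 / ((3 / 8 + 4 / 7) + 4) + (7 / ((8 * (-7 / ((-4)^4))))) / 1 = -8472 / 277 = -30.58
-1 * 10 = -10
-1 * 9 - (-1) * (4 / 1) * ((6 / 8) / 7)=-60 / 7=-8.57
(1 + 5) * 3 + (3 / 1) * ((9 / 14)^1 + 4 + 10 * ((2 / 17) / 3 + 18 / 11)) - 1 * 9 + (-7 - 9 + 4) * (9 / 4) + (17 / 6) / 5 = 918184 / 19635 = 46.76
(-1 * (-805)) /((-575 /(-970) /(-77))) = -104566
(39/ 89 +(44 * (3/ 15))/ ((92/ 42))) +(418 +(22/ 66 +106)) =16236464/ 30705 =528.79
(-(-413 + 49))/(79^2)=364/6241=0.06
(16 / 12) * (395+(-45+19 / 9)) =12676 / 27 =469.48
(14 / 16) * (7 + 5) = 21 / 2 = 10.50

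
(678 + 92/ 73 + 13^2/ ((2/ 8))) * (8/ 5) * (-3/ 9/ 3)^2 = 263824/ 9855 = 26.77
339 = 339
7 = 7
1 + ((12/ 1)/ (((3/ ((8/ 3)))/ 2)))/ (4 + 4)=11/ 3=3.67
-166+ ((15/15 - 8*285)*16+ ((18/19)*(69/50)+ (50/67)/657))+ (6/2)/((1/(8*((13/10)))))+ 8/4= -765176046571/20909025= -36595.49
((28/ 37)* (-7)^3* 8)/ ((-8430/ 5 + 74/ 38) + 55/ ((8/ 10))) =5839232/ 4542231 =1.29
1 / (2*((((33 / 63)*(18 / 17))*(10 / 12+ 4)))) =119 / 638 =0.19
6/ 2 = 3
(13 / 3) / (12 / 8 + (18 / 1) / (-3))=-26 / 27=-0.96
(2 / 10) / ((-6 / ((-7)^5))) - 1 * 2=16747 / 30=558.23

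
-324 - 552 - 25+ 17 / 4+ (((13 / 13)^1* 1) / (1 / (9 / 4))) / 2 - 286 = -9453 / 8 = -1181.62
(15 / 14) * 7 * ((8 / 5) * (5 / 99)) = 0.61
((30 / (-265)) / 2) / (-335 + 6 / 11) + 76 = 14819045 / 194987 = 76.00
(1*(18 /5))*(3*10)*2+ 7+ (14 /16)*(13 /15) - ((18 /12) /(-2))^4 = 858017 /3840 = 223.44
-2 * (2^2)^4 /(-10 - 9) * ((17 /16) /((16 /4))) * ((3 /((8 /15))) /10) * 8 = 32.21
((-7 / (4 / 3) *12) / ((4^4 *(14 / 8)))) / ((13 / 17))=-153 / 832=-0.18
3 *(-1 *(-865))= 2595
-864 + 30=-834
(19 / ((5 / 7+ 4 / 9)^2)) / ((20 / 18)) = 678699 / 53290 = 12.74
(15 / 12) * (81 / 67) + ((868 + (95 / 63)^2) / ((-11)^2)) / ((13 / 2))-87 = -141187396195 / 1673187516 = -84.38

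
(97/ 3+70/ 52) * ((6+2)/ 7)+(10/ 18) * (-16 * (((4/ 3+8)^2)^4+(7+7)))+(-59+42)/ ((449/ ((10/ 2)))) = -1234929155836395979/ 2412683091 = -511848887.42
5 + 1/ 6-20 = -89/ 6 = -14.83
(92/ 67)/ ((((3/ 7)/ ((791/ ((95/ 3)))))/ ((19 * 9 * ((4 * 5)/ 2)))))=9169272/ 67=136854.81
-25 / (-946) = 25 / 946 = 0.03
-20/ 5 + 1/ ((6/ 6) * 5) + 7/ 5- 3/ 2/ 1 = -39/ 10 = -3.90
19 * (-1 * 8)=-152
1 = 1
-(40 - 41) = 1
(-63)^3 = -250047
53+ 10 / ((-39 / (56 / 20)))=2039 / 39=52.28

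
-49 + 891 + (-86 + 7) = 763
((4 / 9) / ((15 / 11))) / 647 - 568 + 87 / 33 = -565.36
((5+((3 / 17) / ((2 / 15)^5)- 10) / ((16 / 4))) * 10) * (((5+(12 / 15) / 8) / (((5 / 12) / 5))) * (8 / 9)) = 2283565 / 4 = 570891.25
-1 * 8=-8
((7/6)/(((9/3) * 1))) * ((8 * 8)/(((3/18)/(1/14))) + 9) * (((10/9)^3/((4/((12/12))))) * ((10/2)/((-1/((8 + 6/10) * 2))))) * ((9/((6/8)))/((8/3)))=-456875/243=-1880.14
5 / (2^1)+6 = 17 / 2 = 8.50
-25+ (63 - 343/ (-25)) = 1293/ 25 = 51.72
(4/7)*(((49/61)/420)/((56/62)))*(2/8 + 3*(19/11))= 7409/1127280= 0.01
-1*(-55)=55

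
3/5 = 0.60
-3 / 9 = -1 / 3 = -0.33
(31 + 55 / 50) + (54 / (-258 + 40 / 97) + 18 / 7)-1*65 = -26705969 / 874510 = -30.54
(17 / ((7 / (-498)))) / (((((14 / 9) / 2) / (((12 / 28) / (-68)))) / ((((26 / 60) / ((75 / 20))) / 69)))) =3237 / 197225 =0.02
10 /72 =0.14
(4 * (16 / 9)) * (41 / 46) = 1312 / 207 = 6.34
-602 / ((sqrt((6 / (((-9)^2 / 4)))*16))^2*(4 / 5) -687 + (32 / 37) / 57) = 57132810 / 64838359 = 0.88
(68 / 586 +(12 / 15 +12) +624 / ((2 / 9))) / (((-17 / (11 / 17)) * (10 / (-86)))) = 1954739666 / 2116925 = 923.39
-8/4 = -2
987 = 987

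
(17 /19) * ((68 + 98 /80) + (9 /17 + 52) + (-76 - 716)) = -455767 /760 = -599.69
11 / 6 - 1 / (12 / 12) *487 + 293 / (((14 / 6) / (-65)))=-363187 / 42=-8647.31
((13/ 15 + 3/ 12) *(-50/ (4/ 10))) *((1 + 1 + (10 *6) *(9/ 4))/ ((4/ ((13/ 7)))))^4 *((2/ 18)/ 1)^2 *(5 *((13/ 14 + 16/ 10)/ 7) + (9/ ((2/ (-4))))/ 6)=219085604149719775/ 6505519104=33676882.76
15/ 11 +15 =180/ 11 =16.36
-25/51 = -0.49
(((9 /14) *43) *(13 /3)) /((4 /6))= 5031 /28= 179.68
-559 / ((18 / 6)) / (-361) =559 / 1083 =0.52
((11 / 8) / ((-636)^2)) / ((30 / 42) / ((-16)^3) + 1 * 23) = 2464 / 16671580731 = 0.00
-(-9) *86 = 774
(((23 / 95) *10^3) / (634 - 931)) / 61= -4600 / 344223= -0.01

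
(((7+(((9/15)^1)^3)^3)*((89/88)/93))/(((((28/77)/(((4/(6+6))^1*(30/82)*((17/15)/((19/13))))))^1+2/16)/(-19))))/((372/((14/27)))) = -17908400411083/35217731337890625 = -0.00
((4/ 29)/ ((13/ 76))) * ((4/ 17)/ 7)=1216/ 44863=0.03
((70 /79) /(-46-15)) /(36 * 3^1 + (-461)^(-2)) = -14876470 /110606984311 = -0.00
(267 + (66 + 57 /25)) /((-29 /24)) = -201168 /725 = -277.47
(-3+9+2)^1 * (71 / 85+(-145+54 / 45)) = -97216 / 85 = -1143.72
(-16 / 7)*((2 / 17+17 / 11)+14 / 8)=-10212 / 1309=-7.80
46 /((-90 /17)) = -391 /45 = -8.69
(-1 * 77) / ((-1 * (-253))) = -7 / 23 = -0.30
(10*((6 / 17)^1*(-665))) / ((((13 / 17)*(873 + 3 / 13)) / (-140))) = 232750 / 473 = 492.07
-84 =-84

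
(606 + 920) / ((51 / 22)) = 33572 / 51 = 658.27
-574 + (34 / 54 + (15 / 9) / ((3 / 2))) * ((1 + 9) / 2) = -15263 / 27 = -565.30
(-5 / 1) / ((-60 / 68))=5.67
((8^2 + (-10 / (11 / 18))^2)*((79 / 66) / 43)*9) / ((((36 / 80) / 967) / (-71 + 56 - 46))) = -1870699561120 / 171699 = -10895226.89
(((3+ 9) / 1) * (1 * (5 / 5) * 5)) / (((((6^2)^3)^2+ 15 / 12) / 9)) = 0.00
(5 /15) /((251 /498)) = 166 /251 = 0.66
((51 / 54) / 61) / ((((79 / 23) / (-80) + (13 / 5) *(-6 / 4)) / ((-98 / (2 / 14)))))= 2145808 / 796599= 2.69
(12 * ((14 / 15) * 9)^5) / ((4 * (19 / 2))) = 784147392 / 59375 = 13206.69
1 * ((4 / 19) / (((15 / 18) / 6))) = 144 / 95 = 1.52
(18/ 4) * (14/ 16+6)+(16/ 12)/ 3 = 4519/ 144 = 31.38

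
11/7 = 1.57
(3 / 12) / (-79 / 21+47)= 21 / 3632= 0.01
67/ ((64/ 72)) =603/ 8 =75.38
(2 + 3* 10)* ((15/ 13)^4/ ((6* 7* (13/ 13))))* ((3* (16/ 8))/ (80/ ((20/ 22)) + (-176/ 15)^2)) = 45562500/ 1268936669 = 0.04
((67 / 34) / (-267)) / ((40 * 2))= -67 / 726240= -0.00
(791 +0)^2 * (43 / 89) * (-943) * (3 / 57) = -25370738869 / 1691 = -15003393.77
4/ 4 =1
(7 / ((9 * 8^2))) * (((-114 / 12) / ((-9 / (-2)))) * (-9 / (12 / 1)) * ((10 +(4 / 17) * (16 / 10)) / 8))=6517 / 261120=0.02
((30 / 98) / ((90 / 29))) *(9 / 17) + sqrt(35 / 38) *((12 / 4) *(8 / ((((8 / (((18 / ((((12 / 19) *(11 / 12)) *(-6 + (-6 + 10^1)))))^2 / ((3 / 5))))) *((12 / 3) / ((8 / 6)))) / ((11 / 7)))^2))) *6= 96113.18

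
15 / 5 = 3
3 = 3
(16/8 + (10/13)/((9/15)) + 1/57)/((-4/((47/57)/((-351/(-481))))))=-1417285/1520532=-0.93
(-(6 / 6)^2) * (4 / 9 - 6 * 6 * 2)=644 / 9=71.56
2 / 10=1 / 5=0.20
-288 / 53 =-5.43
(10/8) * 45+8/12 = 683/12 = 56.92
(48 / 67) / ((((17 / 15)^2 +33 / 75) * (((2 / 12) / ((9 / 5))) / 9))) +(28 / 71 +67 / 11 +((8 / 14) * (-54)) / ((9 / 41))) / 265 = 375447176749 / 9415458745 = 39.88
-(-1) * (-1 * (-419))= 419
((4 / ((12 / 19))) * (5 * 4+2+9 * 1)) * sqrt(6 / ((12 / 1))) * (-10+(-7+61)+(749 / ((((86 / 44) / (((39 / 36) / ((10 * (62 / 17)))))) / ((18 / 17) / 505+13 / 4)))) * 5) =281291910581 * sqrt(2) / 12507840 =31804.60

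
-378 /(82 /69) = -13041 /41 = -318.07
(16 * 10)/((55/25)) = 800/11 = 72.73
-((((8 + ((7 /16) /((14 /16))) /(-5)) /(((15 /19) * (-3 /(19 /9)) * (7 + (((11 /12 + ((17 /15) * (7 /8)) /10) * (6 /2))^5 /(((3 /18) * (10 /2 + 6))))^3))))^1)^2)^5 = -120648596077059480808878551261356853322636579372569982409232813508432203356990834046252839223861358894024722744515225530383633084476982620720141927119748606197760000000000000000000000000000000000000000000000000000000000000000000000000000000000000000000000000000000000000000000000000000000000000000000000000000000000000000000000000000000000000000000000000000000000000000000000000000000000000000000000000000000000000000000000000000000000000000 /19909208174467407163783614070385532959456065558517788227553593630322381395762557580378369387818480551868527081666357205735744395251896251639420509197242550583120521743527228850940062167587026306137729065499853792549775306578015988628769519031093585786240008813664498452762991908159872114992510784319114131736917009168222799513978929802025636115882365577384171181052221808748623315146956958980633373602562660661785457319127949397869797127893524124933483648489645304469511590050820755706134186748849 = -0.00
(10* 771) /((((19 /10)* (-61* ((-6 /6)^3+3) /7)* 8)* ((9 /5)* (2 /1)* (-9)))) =224875 /250344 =0.90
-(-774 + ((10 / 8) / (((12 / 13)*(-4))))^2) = 28528511 / 36864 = 773.89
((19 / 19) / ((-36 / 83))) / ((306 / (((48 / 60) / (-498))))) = 1 / 82620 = 0.00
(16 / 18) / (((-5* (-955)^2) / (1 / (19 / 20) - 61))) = 9112 / 779781375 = 0.00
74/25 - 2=24/25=0.96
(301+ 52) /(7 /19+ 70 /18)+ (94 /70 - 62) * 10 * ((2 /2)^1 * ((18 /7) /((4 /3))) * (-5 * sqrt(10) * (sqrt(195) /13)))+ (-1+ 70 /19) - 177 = -1264239 /13832+ 1433025 * sqrt(78) /637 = 19776.94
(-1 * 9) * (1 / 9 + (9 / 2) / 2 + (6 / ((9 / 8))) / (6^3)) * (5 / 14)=-3865 / 504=-7.67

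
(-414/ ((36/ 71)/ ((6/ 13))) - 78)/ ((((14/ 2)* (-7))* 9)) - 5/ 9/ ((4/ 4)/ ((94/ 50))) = -374/ 28665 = -0.01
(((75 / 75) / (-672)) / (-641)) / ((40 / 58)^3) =24389 / 3446016000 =0.00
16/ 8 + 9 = 11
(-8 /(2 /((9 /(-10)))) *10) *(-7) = -252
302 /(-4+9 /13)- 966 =-45464 /43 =-1057.30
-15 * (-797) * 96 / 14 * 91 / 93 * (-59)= -146711760 / 31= -4732637.42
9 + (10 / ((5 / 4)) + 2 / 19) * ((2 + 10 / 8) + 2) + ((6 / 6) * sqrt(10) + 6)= sqrt(10) + 2187 / 38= 60.71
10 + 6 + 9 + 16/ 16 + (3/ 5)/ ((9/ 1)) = 391/ 15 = 26.07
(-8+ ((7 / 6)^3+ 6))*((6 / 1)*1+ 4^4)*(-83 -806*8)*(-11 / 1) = -279198073 / 36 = -7755502.03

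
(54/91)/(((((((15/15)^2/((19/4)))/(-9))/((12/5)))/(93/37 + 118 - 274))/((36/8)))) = 707938461/16835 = 42051.59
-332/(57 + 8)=-332/65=-5.11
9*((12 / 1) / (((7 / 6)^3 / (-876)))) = -20435328 / 343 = -59578.22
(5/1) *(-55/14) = -275/14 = -19.64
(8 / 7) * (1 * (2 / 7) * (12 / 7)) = 0.56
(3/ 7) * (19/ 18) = 19/ 42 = 0.45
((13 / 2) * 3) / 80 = 39 / 160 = 0.24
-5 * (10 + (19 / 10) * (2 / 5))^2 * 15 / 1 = -217083 / 25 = -8683.32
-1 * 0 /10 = 0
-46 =-46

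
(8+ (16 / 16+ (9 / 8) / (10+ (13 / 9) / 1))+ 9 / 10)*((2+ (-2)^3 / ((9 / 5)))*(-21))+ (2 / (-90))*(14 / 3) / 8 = 7136507 / 13905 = 513.23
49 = 49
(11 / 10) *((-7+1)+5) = -11 / 10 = -1.10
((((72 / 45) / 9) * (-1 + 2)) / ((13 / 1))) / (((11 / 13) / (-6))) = -0.10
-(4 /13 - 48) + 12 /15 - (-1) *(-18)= 1982 /65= 30.49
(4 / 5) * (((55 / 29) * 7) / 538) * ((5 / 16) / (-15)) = -77 / 187224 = -0.00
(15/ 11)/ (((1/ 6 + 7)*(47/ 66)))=540/ 2021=0.27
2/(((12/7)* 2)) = 7/12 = 0.58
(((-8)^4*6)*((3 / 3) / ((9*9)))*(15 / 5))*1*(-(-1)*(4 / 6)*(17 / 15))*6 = 557056 / 135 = 4126.34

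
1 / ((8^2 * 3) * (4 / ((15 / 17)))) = 5 / 4352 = 0.00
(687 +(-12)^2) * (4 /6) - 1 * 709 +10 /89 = -13785 /89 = -154.89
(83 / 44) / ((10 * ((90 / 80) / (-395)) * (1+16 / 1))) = -6557 / 1683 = -3.90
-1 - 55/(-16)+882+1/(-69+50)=268853/304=884.38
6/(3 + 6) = 2/3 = 0.67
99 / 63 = 1.57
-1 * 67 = -67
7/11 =0.64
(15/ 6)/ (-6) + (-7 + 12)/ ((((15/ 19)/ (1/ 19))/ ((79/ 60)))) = 1/ 45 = 0.02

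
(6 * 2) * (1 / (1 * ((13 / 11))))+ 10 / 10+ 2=171 / 13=13.15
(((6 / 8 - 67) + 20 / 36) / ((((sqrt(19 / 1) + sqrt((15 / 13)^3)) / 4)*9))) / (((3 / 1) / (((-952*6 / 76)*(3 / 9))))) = 190250060 / (4617*(15*sqrt(195) + 169*sqrt(19))) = 43.55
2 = 2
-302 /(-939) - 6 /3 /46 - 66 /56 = -544505 /604716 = -0.90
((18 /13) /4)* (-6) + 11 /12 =-181 /156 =-1.16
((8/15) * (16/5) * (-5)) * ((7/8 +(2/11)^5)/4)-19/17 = -2.98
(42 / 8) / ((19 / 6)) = 63 / 38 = 1.66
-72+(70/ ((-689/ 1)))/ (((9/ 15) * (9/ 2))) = -1340116/ 18603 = -72.04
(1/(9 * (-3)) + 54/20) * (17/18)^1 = 12223/4860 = 2.52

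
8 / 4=2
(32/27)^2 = 1024/729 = 1.40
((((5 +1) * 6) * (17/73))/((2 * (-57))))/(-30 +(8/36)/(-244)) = 111996/45689167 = 0.00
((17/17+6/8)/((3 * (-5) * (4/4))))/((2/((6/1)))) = -7/20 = -0.35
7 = 7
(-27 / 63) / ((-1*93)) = 1 / 217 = 0.00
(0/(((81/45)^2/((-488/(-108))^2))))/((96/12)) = 0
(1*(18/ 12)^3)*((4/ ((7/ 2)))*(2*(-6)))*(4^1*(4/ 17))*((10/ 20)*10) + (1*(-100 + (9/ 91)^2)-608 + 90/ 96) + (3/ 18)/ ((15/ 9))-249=-13219161269/ 11262160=-1173.77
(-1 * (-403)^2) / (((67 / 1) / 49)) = -7958041 / 67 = -118776.73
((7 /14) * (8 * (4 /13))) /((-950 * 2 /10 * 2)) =-4 /1235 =-0.00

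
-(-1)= 1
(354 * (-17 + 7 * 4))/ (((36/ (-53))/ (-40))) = 687940/ 3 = 229313.33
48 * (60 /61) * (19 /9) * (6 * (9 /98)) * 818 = 134282880 /2989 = 44925.69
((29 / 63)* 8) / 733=232 / 46179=0.01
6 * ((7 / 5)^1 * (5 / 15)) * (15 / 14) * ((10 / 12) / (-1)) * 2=-5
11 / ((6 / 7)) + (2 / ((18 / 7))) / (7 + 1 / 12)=6601 / 510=12.94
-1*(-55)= 55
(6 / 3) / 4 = 1 / 2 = 0.50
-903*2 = -1806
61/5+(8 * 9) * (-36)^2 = 466621/5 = 93324.20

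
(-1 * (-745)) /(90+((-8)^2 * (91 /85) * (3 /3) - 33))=63325 /10669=5.94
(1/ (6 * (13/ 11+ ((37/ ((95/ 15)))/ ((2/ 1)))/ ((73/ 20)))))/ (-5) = -15257/ 907230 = -0.02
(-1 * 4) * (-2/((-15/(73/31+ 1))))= -832/465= -1.79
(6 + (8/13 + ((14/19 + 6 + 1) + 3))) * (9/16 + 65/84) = 962207/41496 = 23.19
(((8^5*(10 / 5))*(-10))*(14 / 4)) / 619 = -2293760 / 619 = -3705.59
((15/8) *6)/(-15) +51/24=11/8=1.38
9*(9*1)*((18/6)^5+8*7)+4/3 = 72661/3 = 24220.33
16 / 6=8 / 3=2.67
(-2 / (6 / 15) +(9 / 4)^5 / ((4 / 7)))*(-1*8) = -392863 / 512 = -767.31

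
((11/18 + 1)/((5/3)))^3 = 24389/27000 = 0.90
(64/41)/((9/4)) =256/369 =0.69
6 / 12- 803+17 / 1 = -1571 / 2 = -785.50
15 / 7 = 2.14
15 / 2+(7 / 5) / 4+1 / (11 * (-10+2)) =3449 / 440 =7.84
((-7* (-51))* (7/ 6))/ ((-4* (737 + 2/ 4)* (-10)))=833/ 59000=0.01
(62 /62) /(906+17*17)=1 /1195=0.00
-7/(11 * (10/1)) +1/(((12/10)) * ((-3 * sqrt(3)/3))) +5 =4.46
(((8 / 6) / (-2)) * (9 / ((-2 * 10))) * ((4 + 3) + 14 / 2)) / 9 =7 / 15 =0.47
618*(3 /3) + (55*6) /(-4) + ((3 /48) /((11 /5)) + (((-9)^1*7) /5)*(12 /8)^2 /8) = 936293 /1760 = 531.98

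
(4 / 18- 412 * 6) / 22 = -11123 / 99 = -112.35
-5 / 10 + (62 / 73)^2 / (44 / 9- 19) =-745975 / 1353566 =-0.55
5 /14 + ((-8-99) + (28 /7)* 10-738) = -11265 /14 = -804.64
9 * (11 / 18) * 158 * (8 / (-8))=-869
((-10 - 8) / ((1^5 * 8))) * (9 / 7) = -81 / 28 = -2.89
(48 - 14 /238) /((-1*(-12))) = 815 /204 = 4.00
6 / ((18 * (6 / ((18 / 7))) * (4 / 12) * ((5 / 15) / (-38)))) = -342 / 7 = -48.86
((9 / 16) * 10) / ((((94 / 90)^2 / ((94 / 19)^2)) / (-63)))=-5740875 / 722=-7951.35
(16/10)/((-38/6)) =-24/95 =-0.25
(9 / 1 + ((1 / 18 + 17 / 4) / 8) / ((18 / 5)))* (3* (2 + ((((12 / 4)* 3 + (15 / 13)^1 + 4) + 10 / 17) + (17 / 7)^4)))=1414.37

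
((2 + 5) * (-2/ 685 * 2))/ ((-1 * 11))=28/ 7535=0.00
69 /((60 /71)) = 1633 /20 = 81.65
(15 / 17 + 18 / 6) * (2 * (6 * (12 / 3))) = 3168 / 17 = 186.35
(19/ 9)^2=4.46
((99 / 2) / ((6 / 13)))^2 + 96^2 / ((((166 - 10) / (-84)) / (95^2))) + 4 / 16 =-9313140215 / 208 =-44774712.57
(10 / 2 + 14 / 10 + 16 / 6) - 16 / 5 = 88 / 15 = 5.87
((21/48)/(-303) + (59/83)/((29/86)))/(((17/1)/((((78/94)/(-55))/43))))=-319564739/7350135935120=-0.00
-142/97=-1.46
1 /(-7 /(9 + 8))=-17 /7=-2.43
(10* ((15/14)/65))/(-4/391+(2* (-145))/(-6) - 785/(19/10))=-334305/739927643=-0.00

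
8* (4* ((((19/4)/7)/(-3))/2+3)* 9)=5820/7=831.43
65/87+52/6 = 273/29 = 9.41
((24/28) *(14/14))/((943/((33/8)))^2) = 3267/199191776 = 0.00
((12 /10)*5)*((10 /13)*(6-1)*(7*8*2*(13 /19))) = 33600 /19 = 1768.42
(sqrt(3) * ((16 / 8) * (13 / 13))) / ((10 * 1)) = sqrt(3) / 5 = 0.35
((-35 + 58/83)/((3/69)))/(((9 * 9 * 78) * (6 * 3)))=-1679/242028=-0.01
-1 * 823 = -823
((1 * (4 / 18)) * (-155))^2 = 1186.42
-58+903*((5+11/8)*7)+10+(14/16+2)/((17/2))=5473825/136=40248.71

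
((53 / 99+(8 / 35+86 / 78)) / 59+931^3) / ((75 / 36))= 8578426551450724 / 22147125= 387338155.70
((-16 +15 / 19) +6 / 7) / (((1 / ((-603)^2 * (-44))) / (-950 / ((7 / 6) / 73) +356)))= -12632292100482912 / 931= -13568519979036.43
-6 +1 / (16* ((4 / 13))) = -5.80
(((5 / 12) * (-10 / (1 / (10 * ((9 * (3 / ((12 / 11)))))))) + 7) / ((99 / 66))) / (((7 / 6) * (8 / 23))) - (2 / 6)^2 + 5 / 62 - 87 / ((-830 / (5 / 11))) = -1682.68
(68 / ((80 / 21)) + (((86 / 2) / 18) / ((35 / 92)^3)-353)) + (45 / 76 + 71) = -1614213602 / 7331625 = -220.17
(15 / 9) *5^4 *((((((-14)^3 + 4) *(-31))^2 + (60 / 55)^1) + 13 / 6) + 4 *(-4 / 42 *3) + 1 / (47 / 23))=489569516959203125 / 65142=7515420419379.25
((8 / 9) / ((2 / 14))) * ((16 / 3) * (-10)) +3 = -8879 / 27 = -328.85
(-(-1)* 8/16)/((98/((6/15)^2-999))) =-24971/4900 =-5.10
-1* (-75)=75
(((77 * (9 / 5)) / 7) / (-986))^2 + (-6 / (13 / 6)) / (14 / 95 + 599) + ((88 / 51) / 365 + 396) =519891906097883611 / 1312856662341900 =396.00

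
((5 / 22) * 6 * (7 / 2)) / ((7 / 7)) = 105 / 22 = 4.77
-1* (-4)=4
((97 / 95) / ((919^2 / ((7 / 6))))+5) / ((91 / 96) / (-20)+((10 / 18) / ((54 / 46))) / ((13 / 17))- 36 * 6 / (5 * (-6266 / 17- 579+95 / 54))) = 140844420231085441728 / 17384284304591563837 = 8.10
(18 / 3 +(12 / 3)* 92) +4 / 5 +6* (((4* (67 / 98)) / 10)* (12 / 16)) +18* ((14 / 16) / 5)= 371597 / 980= 379.18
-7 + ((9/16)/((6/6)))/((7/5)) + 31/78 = -6.20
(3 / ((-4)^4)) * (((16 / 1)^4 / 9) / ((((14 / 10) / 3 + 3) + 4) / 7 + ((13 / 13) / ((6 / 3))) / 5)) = 512 / 7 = 73.14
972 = 972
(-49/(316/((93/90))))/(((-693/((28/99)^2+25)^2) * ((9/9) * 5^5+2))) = 13111587992377/281911109996336040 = 0.00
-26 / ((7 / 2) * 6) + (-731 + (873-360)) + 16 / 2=-4436 / 21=-211.24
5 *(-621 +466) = -775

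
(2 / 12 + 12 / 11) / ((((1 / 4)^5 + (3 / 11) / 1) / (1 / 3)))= 42496 / 27747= 1.53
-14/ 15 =-0.93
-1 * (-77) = 77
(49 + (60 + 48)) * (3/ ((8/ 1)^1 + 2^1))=471/ 10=47.10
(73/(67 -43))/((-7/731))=-53363/168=-317.64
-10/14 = -5/7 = -0.71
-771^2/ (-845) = 594441/ 845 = 703.48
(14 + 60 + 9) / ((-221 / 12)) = -4.51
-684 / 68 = -171 / 17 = -10.06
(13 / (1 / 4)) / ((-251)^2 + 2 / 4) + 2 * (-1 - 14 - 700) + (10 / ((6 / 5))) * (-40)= -222185186 / 126003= -1763.33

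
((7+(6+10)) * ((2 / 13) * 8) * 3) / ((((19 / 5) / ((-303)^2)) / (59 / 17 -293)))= -2494399116960 / 4199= -594045991.18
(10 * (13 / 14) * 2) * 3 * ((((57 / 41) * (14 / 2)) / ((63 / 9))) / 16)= 11115 / 2296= 4.84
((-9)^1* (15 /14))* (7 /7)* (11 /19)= -5.58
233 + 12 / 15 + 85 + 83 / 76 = 121559 / 380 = 319.89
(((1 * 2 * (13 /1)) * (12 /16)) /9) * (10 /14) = 65 /42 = 1.55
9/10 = 0.90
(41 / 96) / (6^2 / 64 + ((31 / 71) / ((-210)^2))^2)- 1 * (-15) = 173812977439455 / 11029260613172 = 15.76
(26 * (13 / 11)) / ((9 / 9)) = 338 / 11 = 30.73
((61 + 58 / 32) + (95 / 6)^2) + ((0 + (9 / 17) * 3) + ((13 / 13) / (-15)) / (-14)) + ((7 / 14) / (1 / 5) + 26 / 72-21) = 25443623 / 85680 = 296.96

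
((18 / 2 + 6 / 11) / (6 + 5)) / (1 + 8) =35 / 363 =0.10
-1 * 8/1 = -8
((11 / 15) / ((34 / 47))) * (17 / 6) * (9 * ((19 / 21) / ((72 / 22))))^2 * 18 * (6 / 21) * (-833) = -383912309 / 5040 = -76173.08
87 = 87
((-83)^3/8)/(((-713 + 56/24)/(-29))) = -49745469/17056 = -2916.60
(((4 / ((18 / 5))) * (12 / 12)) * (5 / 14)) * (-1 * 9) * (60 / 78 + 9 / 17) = -1025 / 221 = -4.64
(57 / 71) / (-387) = -19 / 9159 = -0.00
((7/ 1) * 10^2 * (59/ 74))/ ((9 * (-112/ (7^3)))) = -189.91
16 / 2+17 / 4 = 49 / 4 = 12.25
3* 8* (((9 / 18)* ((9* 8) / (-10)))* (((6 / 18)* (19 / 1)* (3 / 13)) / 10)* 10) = -8208 / 65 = -126.28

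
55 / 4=13.75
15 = 15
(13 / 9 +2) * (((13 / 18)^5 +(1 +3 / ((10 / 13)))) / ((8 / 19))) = 28360868909 / 680244480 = 41.69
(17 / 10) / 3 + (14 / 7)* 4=8.57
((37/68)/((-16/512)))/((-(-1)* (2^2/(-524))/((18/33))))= 232656/187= 1244.15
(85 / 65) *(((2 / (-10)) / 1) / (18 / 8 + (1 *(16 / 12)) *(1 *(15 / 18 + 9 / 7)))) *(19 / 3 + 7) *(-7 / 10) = 39984 / 83135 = 0.48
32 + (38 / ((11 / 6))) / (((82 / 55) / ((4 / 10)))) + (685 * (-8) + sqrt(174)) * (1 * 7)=-1571220 / 41 + 7 * sqrt(174)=-38230.10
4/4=1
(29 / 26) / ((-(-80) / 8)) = 0.11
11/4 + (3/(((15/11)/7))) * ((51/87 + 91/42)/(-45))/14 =2.68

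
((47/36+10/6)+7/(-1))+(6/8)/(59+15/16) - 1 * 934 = -32384039/34524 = -938.02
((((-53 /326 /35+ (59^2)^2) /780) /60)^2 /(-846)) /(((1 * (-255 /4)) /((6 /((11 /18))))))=1737779607201785395259 /142393377581910000000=12.20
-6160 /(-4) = 1540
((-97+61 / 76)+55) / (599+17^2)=-3131 / 67488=-0.05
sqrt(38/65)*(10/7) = 2*sqrt(2470)/91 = 1.09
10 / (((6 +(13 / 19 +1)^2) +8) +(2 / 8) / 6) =86640 / 146233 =0.59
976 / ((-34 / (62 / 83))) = -30256 / 1411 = -21.44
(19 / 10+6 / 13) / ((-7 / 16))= -2456 / 455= -5.40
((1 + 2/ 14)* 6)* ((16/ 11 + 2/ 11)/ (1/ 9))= 7776/ 77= 100.99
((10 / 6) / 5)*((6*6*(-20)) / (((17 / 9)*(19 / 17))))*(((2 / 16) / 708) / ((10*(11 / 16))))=-36 / 12331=-0.00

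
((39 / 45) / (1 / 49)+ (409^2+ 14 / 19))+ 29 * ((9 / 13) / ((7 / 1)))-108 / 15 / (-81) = 2603777945 / 15561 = 167327.16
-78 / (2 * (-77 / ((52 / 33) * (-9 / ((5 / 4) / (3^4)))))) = -1971216 / 4235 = -465.46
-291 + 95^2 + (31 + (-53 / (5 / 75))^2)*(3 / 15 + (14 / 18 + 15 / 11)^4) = 13426162.51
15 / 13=1.15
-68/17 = -4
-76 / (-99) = 76 / 99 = 0.77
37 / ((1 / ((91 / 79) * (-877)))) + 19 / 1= -2951358 / 79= -37358.96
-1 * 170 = -170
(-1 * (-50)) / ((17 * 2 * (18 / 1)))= 25 / 306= 0.08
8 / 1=8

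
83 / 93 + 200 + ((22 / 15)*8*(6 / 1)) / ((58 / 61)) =3707483 / 13485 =274.93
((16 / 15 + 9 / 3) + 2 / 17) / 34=1067 / 8670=0.12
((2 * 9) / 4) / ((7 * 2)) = 9 / 28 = 0.32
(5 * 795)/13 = 3975/13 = 305.77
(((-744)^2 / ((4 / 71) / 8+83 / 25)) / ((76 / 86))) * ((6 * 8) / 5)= 4361149440 / 2413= 1807355.76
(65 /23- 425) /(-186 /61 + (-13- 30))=592310 /64607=9.17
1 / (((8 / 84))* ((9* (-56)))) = -1 / 48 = -0.02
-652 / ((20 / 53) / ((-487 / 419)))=4207193 / 2095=2008.21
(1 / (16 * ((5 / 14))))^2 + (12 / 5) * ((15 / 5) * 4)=46129 / 1600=28.83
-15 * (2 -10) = 120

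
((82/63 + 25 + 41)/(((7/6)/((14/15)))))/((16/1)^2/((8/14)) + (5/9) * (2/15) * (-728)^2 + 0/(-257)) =159/117257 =0.00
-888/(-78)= 148/13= 11.38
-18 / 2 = -9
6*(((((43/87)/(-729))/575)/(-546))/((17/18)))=86/6268482675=0.00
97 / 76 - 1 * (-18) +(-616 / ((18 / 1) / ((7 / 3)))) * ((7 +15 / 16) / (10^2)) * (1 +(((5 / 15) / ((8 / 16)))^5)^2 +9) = -44.22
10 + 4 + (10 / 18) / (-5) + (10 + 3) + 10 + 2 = 350 / 9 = 38.89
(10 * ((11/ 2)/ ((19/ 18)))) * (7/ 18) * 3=1155/ 19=60.79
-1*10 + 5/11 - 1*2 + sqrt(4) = -9.55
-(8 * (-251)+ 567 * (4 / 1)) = -260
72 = 72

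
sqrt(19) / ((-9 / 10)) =-10 * sqrt(19) / 9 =-4.84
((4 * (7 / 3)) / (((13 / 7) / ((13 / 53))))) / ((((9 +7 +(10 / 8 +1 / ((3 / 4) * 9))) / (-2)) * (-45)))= 1568 / 497935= 0.00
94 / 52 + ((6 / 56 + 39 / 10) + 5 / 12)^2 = 12255883 / 573300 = 21.38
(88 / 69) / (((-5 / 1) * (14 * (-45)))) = 0.00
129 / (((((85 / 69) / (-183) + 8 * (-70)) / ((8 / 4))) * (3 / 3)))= -0.46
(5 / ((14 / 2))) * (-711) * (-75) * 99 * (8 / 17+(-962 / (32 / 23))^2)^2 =114268469452574131401955875 / 132579328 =861887529348271635.54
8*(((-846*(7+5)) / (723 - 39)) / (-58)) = 1128 / 551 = 2.05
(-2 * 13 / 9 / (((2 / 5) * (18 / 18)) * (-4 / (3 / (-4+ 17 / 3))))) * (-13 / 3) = -169 / 12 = -14.08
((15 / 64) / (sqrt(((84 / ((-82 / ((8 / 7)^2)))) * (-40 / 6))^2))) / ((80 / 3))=2583 / 2621440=0.00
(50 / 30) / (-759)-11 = -25052 / 2277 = -11.00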